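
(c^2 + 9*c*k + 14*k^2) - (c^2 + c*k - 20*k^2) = 8*c*k + 34*k^2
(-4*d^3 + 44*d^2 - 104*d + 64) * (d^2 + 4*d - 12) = -4*d^5 + 28*d^4 + 120*d^3 - 880*d^2 + 1504*d - 768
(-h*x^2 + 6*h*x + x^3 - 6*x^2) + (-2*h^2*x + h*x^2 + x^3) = -2*h^2*x + 6*h*x + 2*x^3 - 6*x^2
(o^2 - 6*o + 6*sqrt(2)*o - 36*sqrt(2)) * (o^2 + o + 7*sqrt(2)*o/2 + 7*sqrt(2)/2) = o^4 - 5*o^3 + 19*sqrt(2)*o^3/2 - 95*sqrt(2)*o^2/2 + 36*o^2 - 210*o - 57*sqrt(2)*o - 252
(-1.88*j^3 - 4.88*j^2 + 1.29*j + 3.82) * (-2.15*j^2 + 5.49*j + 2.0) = 4.042*j^5 + 0.1708*j^4 - 33.3247*j^3 - 10.8909*j^2 + 23.5518*j + 7.64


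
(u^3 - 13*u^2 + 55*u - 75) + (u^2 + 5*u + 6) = u^3 - 12*u^2 + 60*u - 69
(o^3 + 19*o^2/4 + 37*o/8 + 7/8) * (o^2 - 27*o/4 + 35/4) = o^5 - 2*o^4 - 299*o^3/16 + 359*o^2/32 + 553*o/16 + 245/32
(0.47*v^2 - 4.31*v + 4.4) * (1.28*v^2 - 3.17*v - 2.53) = 0.6016*v^4 - 7.0067*v^3 + 18.1056*v^2 - 3.0437*v - 11.132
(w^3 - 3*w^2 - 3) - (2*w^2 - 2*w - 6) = w^3 - 5*w^2 + 2*w + 3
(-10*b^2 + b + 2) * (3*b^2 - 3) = -30*b^4 + 3*b^3 + 36*b^2 - 3*b - 6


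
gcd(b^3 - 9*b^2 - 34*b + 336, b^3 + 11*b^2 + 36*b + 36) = b + 6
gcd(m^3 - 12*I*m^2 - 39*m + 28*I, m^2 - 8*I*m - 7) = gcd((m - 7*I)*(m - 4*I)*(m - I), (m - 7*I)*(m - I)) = m^2 - 8*I*m - 7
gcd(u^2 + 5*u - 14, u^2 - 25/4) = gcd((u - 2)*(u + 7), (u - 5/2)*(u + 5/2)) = 1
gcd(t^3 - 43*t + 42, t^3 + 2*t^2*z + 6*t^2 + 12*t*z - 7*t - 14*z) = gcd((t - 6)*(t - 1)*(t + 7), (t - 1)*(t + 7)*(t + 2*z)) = t^2 + 6*t - 7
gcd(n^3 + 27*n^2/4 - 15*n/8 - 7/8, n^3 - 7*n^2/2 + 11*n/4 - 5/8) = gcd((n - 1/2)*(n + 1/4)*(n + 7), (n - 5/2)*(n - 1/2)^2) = n - 1/2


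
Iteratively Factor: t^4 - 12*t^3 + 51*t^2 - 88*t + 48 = (t - 4)*(t^3 - 8*t^2 + 19*t - 12) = (t - 4)^2*(t^2 - 4*t + 3) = (t - 4)^2*(t - 3)*(t - 1)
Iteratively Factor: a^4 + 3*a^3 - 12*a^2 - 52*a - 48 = (a + 2)*(a^3 + a^2 - 14*a - 24) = (a + 2)^2*(a^2 - a - 12) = (a + 2)^2*(a + 3)*(a - 4)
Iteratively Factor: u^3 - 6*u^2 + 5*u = (u - 1)*(u^2 - 5*u) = (u - 5)*(u - 1)*(u)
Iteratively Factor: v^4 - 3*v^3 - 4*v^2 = (v + 1)*(v^3 - 4*v^2) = (v - 4)*(v + 1)*(v^2) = v*(v - 4)*(v + 1)*(v)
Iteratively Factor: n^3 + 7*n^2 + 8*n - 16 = (n - 1)*(n^2 + 8*n + 16) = (n - 1)*(n + 4)*(n + 4)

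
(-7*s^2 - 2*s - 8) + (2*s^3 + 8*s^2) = 2*s^3 + s^2 - 2*s - 8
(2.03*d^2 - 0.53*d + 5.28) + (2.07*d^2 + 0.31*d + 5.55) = 4.1*d^2 - 0.22*d + 10.83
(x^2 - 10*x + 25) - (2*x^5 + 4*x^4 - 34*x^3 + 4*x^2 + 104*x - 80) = -2*x^5 - 4*x^4 + 34*x^3 - 3*x^2 - 114*x + 105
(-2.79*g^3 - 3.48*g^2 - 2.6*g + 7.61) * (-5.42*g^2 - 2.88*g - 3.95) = 15.1218*g^5 + 26.8968*g^4 + 35.1349*g^3 - 20.0122*g^2 - 11.6468*g - 30.0595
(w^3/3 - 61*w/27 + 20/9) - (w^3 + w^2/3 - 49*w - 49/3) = -2*w^3/3 - w^2/3 + 1262*w/27 + 167/9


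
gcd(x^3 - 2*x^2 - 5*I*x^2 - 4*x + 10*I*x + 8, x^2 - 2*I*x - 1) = x - I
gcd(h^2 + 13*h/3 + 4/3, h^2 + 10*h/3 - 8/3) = h + 4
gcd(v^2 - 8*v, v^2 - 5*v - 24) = v - 8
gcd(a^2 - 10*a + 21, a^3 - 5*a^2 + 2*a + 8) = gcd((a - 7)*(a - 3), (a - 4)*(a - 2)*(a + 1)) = 1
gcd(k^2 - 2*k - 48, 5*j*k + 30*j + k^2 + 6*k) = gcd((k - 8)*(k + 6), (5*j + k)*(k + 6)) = k + 6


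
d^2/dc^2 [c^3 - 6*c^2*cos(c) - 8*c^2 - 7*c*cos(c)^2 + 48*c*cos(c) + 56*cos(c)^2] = 6*c^2*cos(c) + 24*c*sin(c) - 48*c*cos(c) + 14*c*cos(2*c) + 6*c - 96*sin(c) + 14*sin(2*c) - 12*cos(c) - 112*cos(2*c) - 16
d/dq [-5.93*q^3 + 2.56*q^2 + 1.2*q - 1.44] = -17.79*q^2 + 5.12*q + 1.2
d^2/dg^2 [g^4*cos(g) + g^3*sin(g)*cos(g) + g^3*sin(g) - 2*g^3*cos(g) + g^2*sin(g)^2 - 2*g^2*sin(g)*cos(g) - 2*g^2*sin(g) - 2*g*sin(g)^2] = -g^4*cos(g) - 9*g^3*sin(g) - 2*g^3*sin(2*g) + 2*g^3*cos(g) + 14*g^2*sin(g) + 4*g^2*sin(2*g) + 18*g^2*cos(g) + 8*g^2*cos(2*g) + 6*g*sin(g) + 7*g*sin(2*g) - 20*g*cos(g) - 12*g*cos(2*g) - 4*sin(g) - 6*sin(2*g) - cos(2*g) + 1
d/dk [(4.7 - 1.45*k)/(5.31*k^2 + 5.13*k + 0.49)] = (7.6995*k^2 - 49.914*k - 24.8215)/(28.1961*k^4 + 54.4806*k^3 + 31.5207*k^2 + 5.0274*k + 0.2401)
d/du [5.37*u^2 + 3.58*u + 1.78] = 10.74*u + 3.58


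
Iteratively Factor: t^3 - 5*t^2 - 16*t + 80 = (t - 5)*(t^2 - 16) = (t - 5)*(t - 4)*(t + 4)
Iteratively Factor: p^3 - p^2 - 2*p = (p)*(p^2 - p - 2) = p*(p - 2)*(p + 1)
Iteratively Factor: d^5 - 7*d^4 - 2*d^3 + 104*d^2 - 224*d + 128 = (d + 4)*(d^4 - 11*d^3 + 42*d^2 - 64*d + 32) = (d - 4)*(d + 4)*(d^3 - 7*d^2 + 14*d - 8) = (d - 4)*(d - 1)*(d + 4)*(d^2 - 6*d + 8) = (d - 4)*(d - 2)*(d - 1)*(d + 4)*(d - 4)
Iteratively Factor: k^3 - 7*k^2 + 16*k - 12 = (k - 3)*(k^2 - 4*k + 4) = (k - 3)*(k - 2)*(k - 2)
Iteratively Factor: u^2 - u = (u)*(u - 1)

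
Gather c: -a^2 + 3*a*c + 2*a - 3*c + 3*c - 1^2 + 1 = -a^2 + 3*a*c + 2*a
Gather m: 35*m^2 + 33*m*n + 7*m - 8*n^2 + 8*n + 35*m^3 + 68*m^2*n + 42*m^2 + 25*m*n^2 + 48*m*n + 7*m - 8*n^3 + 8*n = 35*m^3 + m^2*(68*n + 77) + m*(25*n^2 + 81*n + 14) - 8*n^3 - 8*n^2 + 16*n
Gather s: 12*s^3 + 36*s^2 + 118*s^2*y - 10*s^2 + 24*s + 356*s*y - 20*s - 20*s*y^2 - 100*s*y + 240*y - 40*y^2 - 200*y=12*s^3 + s^2*(118*y + 26) + s*(-20*y^2 + 256*y + 4) - 40*y^2 + 40*y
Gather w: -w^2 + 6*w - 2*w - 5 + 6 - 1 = -w^2 + 4*w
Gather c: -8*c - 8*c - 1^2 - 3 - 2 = -16*c - 6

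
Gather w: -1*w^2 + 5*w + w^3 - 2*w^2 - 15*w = w^3 - 3*w^2 - 10*w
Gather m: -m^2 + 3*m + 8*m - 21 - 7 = -m^2 + 11*m - 28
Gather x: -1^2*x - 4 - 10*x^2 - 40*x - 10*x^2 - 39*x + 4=-20*x^2 - 80*x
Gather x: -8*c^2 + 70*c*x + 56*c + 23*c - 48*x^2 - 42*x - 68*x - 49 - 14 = -8*c^2 + 79*c - 48*x^2 + x*(70*c - 110) - 63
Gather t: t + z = t + z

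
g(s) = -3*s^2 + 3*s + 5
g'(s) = 3 - 6*s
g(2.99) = -12.85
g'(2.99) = -14.94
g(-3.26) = -36.66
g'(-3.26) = 22.56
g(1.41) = 3.27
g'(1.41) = -5.46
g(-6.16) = -127.32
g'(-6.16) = 39.96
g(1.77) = 0.91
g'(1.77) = -7.62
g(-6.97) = -161.65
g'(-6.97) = 44.82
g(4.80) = -49.72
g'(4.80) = -25.80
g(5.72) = -76.00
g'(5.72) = -31.32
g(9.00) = -211.00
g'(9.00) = -51.00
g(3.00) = -13.00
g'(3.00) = -15.00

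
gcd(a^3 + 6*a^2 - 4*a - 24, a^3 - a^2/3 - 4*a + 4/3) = a^2 - 4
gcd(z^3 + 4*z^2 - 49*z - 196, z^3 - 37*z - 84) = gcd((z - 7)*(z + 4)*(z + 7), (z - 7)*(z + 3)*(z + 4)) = z^2 - 3*z - 28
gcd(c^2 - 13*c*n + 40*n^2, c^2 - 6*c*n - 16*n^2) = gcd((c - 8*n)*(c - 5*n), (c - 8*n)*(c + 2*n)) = c - 8*n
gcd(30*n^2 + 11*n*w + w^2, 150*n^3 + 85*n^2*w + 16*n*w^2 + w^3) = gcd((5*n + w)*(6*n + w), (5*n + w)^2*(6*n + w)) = 30*n^2 + 11*n*w + w^2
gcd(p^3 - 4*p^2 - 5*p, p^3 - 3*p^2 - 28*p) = p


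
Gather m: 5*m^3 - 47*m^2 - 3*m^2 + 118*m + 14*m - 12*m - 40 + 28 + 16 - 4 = 5*m^3 - 50*m^2 + 120*m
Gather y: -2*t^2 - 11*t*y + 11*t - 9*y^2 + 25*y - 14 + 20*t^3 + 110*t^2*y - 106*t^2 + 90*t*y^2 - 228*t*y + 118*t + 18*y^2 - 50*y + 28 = 20*t^3 - 108*t^2 + 129*t + y^2*(90*t + 9) + y*(110*t^2 - 239*t - 25) + 14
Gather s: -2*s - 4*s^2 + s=-4*s^2 - s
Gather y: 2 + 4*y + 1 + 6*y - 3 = 10*y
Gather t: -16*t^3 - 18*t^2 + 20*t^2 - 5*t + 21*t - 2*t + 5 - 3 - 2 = -16*t^3 + 2*t^2 + 14*t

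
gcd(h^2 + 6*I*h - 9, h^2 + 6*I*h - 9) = h^2 + 6*I*h - 9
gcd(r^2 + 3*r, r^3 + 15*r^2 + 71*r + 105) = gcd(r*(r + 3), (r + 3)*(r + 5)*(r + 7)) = r + 3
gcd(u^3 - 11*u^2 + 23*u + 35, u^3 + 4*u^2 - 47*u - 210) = u - 7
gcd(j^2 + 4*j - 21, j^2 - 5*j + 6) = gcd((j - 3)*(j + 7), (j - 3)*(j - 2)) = j - 3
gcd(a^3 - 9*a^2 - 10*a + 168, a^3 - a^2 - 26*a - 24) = a^2 - 2*a - 24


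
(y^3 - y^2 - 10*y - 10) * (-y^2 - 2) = -y^5 + y^4 + 8*y^3 + 12*y^2 + 20*y + 20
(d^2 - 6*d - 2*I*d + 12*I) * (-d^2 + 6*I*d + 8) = -d^4 + 6*d^3 + 8*I*d^3 + 20*d^2 - 48*I*d^2 - 120*d - 16*I*d + 96*I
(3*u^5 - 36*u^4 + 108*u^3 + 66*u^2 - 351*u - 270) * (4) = 12*u^5 - 144*u^4 + 432*u^3 + 264*u^2 - 1404*u - 1080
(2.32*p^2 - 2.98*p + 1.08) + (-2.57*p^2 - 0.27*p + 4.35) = -0.25*p^2 - 3.25*p + 5.43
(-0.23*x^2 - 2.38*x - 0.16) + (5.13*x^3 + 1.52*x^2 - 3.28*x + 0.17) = 5.13*x^3 + 1.29*x^2 - 5.66*x + 0.01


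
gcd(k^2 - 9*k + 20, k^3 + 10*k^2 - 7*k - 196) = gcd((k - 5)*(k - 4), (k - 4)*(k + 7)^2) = k - 4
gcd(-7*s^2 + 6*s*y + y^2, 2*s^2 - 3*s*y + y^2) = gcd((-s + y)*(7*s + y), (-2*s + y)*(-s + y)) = -s + y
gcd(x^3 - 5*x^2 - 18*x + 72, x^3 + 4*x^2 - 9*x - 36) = x^2 + x - 12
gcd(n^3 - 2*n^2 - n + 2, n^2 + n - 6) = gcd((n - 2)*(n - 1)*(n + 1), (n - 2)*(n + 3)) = n - 2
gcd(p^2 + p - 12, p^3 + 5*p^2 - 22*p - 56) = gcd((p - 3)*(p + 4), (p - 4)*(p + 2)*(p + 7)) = 1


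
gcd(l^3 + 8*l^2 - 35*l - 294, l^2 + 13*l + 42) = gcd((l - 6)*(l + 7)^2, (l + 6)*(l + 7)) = l + 7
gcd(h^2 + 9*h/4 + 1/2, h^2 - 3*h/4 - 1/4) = h + 1/4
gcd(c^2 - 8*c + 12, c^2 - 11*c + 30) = c - 6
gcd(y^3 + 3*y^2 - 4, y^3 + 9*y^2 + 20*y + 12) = y + 2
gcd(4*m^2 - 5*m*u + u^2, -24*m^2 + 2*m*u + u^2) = -4*m + u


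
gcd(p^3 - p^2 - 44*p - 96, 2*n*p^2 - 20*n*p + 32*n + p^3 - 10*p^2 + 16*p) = p - 8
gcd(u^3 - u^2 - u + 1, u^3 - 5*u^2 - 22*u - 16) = u + 1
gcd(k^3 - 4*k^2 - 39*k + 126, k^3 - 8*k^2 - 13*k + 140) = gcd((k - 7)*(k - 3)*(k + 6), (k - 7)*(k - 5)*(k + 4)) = k - 7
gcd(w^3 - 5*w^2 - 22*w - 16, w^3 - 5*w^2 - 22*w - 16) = w^3 - 5*w^2 - 22*w - 16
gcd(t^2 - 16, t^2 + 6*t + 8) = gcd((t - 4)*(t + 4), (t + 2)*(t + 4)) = t + 4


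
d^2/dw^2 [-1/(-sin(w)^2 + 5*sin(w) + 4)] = (4*sin(w)^4 - 15*sin(w)^3 + 35*sin(w)^2 + 10*sin(w) - 58)/(5*sin(w) + cos(w)^2 + 3)^3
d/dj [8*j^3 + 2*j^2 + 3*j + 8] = 24*j^2 + 4*j + 3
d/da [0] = 0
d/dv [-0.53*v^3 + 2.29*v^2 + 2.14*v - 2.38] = -1.59*v^2 + 4.58*v + 2.14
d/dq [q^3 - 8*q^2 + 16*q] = 3*q^2 - 16*q + 16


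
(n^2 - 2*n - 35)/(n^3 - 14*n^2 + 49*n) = (n + 5)/(n*(n - 7))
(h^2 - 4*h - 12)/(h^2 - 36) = (h + 2)/(h + 6)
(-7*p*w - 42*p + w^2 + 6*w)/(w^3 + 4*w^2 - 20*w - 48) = (-7*p + w)/(w^2 - 2*w - 8)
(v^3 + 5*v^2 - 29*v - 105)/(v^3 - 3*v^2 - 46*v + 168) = (v^2 - 2*v - 15)/(v^2 - 10*v + 24)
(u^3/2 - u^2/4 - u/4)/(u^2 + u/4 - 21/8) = 2*u*(2*u^2 - u - 1)/(8*u^2 + 2*u - 21)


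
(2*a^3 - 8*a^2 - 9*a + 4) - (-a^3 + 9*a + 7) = 3*a^3 - 8*a^2 - 18*a - 3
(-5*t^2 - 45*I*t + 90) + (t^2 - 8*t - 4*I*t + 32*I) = -4*t^2 - 8*t - 49*I*t + 90 + 32*I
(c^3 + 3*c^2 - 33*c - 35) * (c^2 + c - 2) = c^5 + 4*c^4 - 32*c^3 - 74*c^2 + 31*c + 70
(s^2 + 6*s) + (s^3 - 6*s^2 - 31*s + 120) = s^3 - 5*s^2 - 25*s + 120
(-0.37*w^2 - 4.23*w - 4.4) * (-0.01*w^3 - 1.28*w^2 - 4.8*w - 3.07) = 0.0037*w^5 + 0.5159*w^4 + 7.2344*w^3 + 27.0719*w^2 + 34.1061*w + 13.508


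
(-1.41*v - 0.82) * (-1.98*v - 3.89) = 2.7918*v^2 + 7.1085*v + 3.1898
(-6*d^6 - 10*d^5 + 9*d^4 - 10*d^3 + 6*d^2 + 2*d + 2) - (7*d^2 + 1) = -6*d^6 - 10*d^5 + 9*d^4 - 10*d^3 - d^2 + 2*d + 1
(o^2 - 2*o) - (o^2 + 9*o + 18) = -11*o - 18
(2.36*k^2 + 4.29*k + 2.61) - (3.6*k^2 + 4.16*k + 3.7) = -1.24*k^2 + 0.13*k - 1.09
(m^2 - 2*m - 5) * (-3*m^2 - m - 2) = -3*m^4 + 5*m^3 + 15*m^2 + 9*m + 10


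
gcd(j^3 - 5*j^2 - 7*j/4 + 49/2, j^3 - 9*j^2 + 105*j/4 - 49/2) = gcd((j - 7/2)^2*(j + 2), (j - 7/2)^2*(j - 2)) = j^2 - 7*j + 49/4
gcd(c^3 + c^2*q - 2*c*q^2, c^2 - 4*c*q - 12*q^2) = c + 2*q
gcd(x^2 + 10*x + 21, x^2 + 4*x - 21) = x + 7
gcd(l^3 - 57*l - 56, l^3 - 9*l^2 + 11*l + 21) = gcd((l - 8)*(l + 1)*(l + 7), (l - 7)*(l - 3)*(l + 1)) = l + 1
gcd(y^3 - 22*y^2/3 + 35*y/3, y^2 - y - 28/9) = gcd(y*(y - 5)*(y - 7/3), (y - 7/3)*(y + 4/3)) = y - 7/3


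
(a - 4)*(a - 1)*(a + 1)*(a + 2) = a^4 - 2*a^3 - 9*a^2 + 2*a + 8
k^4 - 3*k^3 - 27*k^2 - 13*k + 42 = (k - 7)*(k - 1)*(k + 2)*(k + 3)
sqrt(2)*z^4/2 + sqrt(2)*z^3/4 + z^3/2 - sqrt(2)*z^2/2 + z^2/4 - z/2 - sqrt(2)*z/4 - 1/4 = (z - 1)*(z + 1/2)*(z + 1)*(sqrt(2)*z/2 + 1/2)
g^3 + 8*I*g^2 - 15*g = g*(g + 3*I)*(g + 5*I)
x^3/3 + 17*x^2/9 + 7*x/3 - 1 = (x/3 + 1)*(x - 1/3)*(x + 3)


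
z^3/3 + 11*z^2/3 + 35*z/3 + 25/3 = (z/3 + 1/3)*(z + 5)^2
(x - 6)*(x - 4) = x^2 - 10*x + 24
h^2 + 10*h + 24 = (h + 4)*(h + 6)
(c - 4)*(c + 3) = c^2 - c - 12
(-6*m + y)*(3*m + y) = -18*m^2 - 3*m*y + y^2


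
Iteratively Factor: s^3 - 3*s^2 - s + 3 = (s - 3)*(s^2 - 1) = (s - 3)*(s - 1)*(s + 1)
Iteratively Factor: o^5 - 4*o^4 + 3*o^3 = (o - 3)*(o^4 - o^3) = o*(o - 3)*(o^3 - o^2) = o^2*(o - 3)*(o^2 - o) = o^3*(o - 3)*(o - 1)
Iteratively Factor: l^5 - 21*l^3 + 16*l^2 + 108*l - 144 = (l + 3)*(l^4 - 3*l^3 - 12*l^2 + 52*l - 48) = (l - 2)*(l + 3)*(l^3 - l^2 - 14*l + 24) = (l - 2)*(l + 3)*(l + 4)*(l^2 - 5*l + 6) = (l - 2)^2*(l + 3)*(l + 4)*(l - 3)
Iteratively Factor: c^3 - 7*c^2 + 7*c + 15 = (c - 5)*(c^2 - 2*c - 3) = (c - 5)*(c - 3)*(c + 1)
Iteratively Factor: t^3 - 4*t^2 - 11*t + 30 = (t - 5)*(t^2 + t - 6) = (t - 5)*(t + 3)*(t - 2)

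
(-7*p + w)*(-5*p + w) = 35*p^2 - 12*p*w + w^2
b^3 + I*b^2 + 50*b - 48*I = (b - 6*I)*(b - I)*(b + 8*I)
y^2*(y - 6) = y^3 - 6*y^2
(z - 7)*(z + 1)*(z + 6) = z^3 - 43*z - 42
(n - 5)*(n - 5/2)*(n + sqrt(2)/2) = n^3 - 15*n^2/2 + sqrt(2)*n^2/2 - 15*sqrt(2)*n/4 + 25*n/2 + 25*sqrt(2)/4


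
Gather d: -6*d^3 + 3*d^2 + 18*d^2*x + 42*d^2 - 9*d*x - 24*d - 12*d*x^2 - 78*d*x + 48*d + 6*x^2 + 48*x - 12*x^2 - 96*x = -6*d^3 + d^2*(18*x + 45) + d*(-12*x^2 - 87*x + 24) - 6*x^2 - 48*x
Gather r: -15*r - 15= -15*r - 15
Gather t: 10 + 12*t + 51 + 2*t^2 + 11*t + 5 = 2*t^2 + 23*t + 66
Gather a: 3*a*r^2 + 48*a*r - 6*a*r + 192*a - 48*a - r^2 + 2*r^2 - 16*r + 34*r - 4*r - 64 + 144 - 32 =a*(3*r^2 + 42*r + 144) + r^2 + 14*r + 48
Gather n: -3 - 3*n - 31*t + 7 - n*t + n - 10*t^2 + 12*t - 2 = n*(-t - 2) - 10*t^2 - 19*t + 2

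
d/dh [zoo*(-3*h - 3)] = zoo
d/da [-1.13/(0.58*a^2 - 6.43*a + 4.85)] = (1.3108*a - 7.2659)/(0.58*a^2 - 6.43*a + 4.85)^2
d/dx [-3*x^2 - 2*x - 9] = -6*x - 2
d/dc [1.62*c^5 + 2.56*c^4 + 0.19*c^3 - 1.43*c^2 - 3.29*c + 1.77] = 8.1*c^4 + 10.24*c^3 + 0.57*c^2 - 2.86*c - 3.29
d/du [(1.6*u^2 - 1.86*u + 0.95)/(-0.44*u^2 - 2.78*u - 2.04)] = (-5.2664*u^2 - 5.692*u + 6.4354)/(0.1936*u^4 + 2.4464*u^3 + 9.5236*u^2 + 11.3424*u + 4.1616)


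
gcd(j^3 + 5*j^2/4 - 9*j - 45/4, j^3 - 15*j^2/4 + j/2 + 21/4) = j - 3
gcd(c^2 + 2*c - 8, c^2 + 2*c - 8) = c^2 + 2*c - 8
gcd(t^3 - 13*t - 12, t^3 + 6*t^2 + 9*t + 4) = t + 1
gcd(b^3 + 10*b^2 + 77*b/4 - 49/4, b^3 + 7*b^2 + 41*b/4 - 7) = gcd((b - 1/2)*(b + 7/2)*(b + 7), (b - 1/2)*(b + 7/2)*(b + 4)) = b^2 + 3*b - 7/4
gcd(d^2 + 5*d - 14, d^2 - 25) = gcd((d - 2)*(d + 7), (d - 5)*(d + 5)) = 1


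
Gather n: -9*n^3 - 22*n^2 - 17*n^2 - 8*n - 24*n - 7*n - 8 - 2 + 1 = -9*n^3 - 39*n^2 - 39*n - 9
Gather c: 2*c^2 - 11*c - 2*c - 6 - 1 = 2*c^2 - 13*c - 7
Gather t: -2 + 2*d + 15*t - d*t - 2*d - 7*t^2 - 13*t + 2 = -7*t^2 + t*(2 - d)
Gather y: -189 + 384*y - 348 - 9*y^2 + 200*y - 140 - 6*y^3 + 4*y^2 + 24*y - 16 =-6*y^3 - 5*y^2 + 608*y - 693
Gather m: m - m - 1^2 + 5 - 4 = 0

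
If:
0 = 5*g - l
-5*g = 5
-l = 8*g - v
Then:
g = -1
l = -5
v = -13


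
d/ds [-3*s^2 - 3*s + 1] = -6*s - 3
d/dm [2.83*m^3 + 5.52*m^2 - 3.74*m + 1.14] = 8.49*m^2 + 11.04*m - 3.74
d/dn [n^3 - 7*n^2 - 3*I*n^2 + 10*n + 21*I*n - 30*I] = 3*n^2 - 14*n - 6*I*n + 10 + 21*I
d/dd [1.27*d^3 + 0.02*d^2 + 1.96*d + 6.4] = 3.81*d^2 + 0.04*d + 1.96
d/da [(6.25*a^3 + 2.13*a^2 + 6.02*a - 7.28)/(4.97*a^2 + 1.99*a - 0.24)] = (31.0625*a^4 + 24.875*a^3 - 30.1807*a^2 + 71.3408*a + 13.0424)/(24.7009*a^4 + 19.7806*a^3 + 1.5745*a^2 - 0.9552*a + 0.0576)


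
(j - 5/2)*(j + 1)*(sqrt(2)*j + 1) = sqrt(2)*j^3 - 3*sqrt(2)*j^2/2 + j^2 - 5*sqrt(2)*j/2 - 3*j/2 - 5/2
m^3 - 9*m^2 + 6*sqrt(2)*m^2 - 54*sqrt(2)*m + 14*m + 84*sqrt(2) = (m - 7)*(m - 2)*(m + 6*sqrt(2))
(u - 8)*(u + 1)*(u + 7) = u^3 - 57*u - 56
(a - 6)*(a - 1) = a^2 - 7*a + 6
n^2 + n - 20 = (n - 4)*(n + 5)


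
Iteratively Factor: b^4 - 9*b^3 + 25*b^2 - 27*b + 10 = (b - 5)*(b^3 - 4*b^2 + 5*b - 2) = (b - 5)*(b - 1)*(b^2 - 3*b + 2) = (b - 5)*(b - 1)^2*(b - 2)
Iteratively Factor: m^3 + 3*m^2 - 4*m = (m)*(m^2 + 3*m - 4) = m*(m + 4)*(m - 1)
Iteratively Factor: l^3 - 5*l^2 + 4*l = (l)*(l^2 - 5*l + 4) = l*(l - 4)*(l - 1)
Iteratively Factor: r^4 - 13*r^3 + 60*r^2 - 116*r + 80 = (r - 2)*(r^3 - 11*r^2 + 38*r - 40) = (r - 2)^2*(r^2 - 9*r + 20) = (r - 5)*(r - 2)^2*(r - 4)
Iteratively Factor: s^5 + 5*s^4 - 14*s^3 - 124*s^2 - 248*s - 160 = (s + 2)*(s^4 + 3*s^3 - 20*s^2 - 84*s - 80) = (s - 5)*(s + 2)*(s^3 + 8*s^2 + 20*s + 16) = (s - 5)*(s + 2)^2*(s^2 + 6*s + 8) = (s - 5)*(s + 2)^2*(s + 4)*(s + 2)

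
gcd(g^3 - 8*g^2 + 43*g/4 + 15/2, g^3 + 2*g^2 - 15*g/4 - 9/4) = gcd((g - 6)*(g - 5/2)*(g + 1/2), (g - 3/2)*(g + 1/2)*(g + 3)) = g + 1/2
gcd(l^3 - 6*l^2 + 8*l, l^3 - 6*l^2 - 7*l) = l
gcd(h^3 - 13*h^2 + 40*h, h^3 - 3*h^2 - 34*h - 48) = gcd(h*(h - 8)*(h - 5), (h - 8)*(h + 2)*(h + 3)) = h - 8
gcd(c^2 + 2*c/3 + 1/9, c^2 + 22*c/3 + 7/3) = c + 1/3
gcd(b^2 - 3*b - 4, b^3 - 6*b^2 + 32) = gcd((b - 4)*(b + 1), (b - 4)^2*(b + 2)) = b - 4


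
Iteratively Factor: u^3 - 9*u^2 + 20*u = (u - 5)*(u^2 - 4*u) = u*(u - 5)*(u - 4)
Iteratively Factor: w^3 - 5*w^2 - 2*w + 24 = (w - 4)*(w^2 - w - 6) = (w - 4)*(w - 3)*(w + 2)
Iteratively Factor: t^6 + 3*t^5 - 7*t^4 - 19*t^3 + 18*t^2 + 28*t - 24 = (t + 2)*(t^5 + t^4 - 9*t^3 - t^2 + 20*t - 12) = (t - 1)*(t + 2)*(t^4 + 2*t^3 - 7*t^2 - 8*t + 12) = (t - 1)*(t + 2)*(t + 3)*(t^3 - t^2 - 4*t + 4) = (t - 1)*(t + 2)^2*(t + 3)*(t^2 - 3*t + 2) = (t - 2)*(t - 1)*(t + 2)^2*(t + 3)*(t - 1)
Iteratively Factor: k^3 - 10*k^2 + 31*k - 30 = (k - 2)*(k^2 - 8*k + 15) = (k - 3)*(k - 2)*(k - 5)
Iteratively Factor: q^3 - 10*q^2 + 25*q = (q)*(q^2 - 10*q + 25) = q*(q - 5)*(q - 5)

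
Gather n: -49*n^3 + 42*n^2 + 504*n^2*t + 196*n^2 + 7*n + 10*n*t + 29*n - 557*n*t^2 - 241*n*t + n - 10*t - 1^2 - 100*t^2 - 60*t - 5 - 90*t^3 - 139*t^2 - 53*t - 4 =-49*n^3 + n^2*(504*t + 238) + n*(-557*t^2 - 231*t + 37) - 90*t^3 - 239*t^2 - 123*t - 10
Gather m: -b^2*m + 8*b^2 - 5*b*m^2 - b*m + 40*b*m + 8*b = 8*b^2 - 5*b*m^2 + 8*b + m*(-b^2 + 39*b)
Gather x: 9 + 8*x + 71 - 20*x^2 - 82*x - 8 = -20*x^2 - 74*x + 72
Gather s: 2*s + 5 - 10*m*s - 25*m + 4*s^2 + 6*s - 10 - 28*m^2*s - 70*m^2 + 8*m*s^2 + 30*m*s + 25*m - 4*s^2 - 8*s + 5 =-70*m^2 + 8*m*s^2 + s*(-28*m^2 + 20*m)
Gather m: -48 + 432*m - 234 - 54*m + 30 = 378*m - 252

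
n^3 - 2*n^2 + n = n*(n - 1)^2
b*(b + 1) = b^2 + b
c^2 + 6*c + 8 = (c + 2)*(c + 4)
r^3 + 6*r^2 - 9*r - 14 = (r - 2)*(r + 1)*(r + 7)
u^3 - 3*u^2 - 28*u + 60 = (u - 6)*(u - 2)*(u + 5)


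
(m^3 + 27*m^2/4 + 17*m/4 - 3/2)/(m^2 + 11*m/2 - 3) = (4*m^2 + 3*m - 1)/(2*(2*m - 1))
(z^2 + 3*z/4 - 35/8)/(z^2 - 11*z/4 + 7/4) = (z + 5/2)/(z - 1)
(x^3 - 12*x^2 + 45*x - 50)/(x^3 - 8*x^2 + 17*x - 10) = (x - 5)/(x - 1)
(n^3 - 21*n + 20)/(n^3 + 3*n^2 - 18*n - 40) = (n - 1)/(n + 2)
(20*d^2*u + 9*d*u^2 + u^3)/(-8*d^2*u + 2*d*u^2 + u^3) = (5*d + u)/(-2*d + u)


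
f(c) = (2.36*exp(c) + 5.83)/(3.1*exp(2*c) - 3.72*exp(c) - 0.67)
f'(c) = (2.36*exp(c) + 5.83)*(-6.2*exp(2*c) + 3.72*exp(c))/(3.1*exp(2*c) - 3.72*exp(c) - 0.67)^2 + 2.36*exp(c)/(3.1*exp(2*c) - 3.72*exp(c) - 0.67)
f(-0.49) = -4.07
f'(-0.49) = -0.92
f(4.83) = 0.01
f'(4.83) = -0.01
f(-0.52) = -4.05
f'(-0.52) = -0.74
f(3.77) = 0.02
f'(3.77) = -0.02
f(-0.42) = -4.16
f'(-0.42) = -1.42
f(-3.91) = -7.91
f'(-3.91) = 0.70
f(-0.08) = -5.48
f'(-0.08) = -8.42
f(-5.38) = -8.50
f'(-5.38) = 0.19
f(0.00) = -6.35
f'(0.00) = -14.03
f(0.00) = -6.35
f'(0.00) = -14.03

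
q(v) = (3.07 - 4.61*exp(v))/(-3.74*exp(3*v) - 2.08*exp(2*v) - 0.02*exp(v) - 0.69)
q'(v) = (3.07 - 4.61*exp(v))*(11.22*exp(3*v) + 4.16*exp(2*v) + 0.02*exp(v))/(-3.74*exp(3*v) - 2.08*exp(2*v) - 0.02*exp(v) - 0.69)^2 - 4.61*exp(v)/(-3.74*exp(3*v) - 2.08*exp(2*v) - 0.02*exp(v) - 0.69) = (-34.4828*exp(3*v) + 24.8566*exp(2*v) + 12.7712*exp(v) + 3.2423)*exp(v)/(13.9876*exp(6*v) + 15.5584*exp(5*v) + 4.476*exp(4*v) + 5.2444*exp(3*v) + 2.8708*exp(2*v) + 0.0276*exp(v) + 0.4761)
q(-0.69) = -0.45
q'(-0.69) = 2.02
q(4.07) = 0.00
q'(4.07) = -0.00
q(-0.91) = -0.95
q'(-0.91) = 2.50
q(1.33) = 0.06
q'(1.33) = -0.10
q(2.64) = 0.01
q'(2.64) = -0.01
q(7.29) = 0.00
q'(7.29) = -0.00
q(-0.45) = -0.05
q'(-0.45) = 1.26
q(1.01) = 0.10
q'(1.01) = -0.15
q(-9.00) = -4.45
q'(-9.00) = 0.00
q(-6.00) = -4.43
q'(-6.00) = 0.02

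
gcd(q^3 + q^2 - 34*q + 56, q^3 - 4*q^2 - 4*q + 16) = q^2 - 6*q + 8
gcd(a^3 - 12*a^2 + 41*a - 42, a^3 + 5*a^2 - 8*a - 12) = a - 2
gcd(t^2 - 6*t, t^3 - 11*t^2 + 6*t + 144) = t - 6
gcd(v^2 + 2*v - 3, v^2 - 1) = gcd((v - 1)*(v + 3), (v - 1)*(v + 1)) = v - 1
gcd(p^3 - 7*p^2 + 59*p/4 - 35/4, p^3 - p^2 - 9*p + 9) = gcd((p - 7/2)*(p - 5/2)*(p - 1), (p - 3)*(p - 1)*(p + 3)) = p - 1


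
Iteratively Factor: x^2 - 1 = (x + 1)*(x - 1)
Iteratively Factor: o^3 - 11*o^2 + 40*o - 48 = (o - 4)*(o^2 - 7*o + 12) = (o - 4)^2*(o - 3)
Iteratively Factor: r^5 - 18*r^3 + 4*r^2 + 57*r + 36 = (r + 1)*(r^4 - r^3 - 17*r^2 + 21*r + 36) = (r - 3)*(r + 1)*(r^3 + 2*r^2 - 11*r - 12) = (r - 3)^2*(r + 1)*(r^2 + 5*r + 4) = (r - 3)^2*(r + 1)^2*(r + 4)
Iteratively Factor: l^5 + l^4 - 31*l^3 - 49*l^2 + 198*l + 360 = (l + 3)*(l^4 - 2*l^3 - 25*l^2 + 26*l + 120) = (l + 2)*(l + 3)*(l^3 - 4*l^2 - 17*l + 60) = (l - 3)*(l + 2)*(l + 3)*(l^2 - l - 20) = (l - 3)*(l + 2)*(l + 3)*(l + 4)*(l - 5)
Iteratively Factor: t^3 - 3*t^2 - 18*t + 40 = (t - 2)*(t^2 - t - 20) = (t - 2)*(t + 4)*(t - 5)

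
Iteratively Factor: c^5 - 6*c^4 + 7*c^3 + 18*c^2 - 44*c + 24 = (c - 2)*(c^4 - 4*c^3 - c^2 + 16*c - 12) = (c - 2)*(c - 1)*(c^3 - 3*c^2 - 4*c + 12) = (c - 3)*(c - 2)*(c - 1)*(c^2 - 4) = (c - 3)*(c - 2)*(c - 1)*(c + 2)*(c - 2)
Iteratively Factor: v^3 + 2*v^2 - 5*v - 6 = (v + 3)*(v^2 - v - 2) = (v + 1)*(v + 3)*(v - 2)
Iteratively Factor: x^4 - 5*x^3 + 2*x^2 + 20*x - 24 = (x - 3)*(x^3 - 2*x^2 - 4*x + 8) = (x - 3)*(x - 2)*(x^2 - 4) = (x - 3)*(x - 2)*(x + 2)*(x - 2)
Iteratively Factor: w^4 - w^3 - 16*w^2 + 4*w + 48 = (w - 2)*(w^3 + w^2 - 14*w - 24) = (w - 4)*(w - 2)*(w^2 + 5*w + 6) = (w - 4)*(w - 2)*(w + 2)*(w + 3)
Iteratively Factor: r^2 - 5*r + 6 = (r - 3)*(r - 2)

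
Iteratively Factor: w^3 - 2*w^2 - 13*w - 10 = (w - 5)*(w^2 + 3*w + 2) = (w - 5)*(w + 1)*(w + 2)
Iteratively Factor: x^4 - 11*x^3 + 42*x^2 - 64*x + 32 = (x - 4)*(x^3 - 7*x^2 + 14*x - 8) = (x - 4)^2*(x^2 - 3*x + 2) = (x - 4)^2*(x - 2)*(x - 1)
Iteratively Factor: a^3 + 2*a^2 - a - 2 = (a - 1)*(a^2 + 3*a + 2) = (a - 1)*(a + 2)*(a + 1)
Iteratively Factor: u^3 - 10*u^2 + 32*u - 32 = (u - 2)*(u^2 - 8*u + 16) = (u - 4)*(u - 2)*(u - 4)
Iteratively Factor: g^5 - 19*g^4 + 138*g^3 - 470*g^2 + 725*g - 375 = (g - 5)*(g^4 - 14*g^3 + 68*g^2 - 130*g + 75) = (g - 5)*(g - 3)*(g^3 - 11*g^2 + 35*g - 25) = (g - 5)^2*(g - 3)*(g^2 - 6*g + 5) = (g - 5)^3*(g - 3)*(g - 1)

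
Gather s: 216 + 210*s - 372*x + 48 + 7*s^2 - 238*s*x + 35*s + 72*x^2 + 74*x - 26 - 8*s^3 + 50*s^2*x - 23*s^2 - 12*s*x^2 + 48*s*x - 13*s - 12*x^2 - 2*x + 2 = -8*s^3 + s^2*(50*x - 16) + s*(-12*x^2 - 190*x + 232) + 60*x^2 - 300*x + 240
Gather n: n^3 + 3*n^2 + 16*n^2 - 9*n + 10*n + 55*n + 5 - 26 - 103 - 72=n^3 + 19*n^2 + 56*n - 196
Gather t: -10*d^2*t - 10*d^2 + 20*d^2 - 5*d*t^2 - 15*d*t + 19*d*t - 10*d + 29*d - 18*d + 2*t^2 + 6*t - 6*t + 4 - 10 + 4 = 10*d^2 + d + t^2*(2 - 5*d) + t*(-10*d^2 + 4*d) - 2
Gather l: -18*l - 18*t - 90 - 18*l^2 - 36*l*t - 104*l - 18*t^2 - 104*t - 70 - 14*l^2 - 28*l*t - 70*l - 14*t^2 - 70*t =-32*l^2 + l*(-64*t - 192) - 32*t^2 - 192*t - 160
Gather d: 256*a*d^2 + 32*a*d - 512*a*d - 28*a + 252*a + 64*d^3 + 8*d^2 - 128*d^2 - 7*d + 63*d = 224*a + 64*d^3 + d^2*(256*a - 120) + d*(56 - 480*a)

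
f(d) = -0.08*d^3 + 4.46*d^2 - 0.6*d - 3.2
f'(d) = -0.24*d^2 + 8.92*d - 0.6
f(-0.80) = 0.18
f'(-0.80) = -7.89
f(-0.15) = -3.01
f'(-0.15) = -1.94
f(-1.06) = 2.54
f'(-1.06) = -10.32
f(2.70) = 26.12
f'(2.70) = 21.73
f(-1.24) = 4.55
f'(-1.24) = -12.03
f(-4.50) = 97.10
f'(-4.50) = -45.60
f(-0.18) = -2.95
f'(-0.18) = -2.21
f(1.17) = 2.08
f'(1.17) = 9.51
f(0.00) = -3.20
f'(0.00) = -0.60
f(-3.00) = 40.90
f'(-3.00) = -29.52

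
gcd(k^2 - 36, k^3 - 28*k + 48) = k + 6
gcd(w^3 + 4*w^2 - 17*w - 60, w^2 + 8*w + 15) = w^2 + 8*w + 15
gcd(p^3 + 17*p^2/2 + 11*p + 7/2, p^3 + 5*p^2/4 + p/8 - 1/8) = p^2 + 3*p/2 + 1/2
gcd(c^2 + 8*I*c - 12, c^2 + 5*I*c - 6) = c + 2*I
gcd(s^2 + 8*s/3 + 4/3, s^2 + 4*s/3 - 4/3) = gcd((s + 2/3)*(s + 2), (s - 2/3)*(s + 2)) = s + 2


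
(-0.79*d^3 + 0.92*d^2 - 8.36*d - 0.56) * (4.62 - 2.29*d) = 1.8091*d^4 - 5.7566*d^3 + 23.3948*d^2 - 37.3408*d - 2.5872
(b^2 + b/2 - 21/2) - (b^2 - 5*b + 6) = 11*b/2 - 33/2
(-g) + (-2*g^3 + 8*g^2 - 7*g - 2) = -2*g^3 + 8*g^2 - 8*g - 2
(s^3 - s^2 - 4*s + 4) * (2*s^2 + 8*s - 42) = 2*s^5 + 6*s^4 - 58*s^3 + 18*s^2 + 200*s - 168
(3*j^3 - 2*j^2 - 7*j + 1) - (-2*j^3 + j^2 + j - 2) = 5*j^3 - 3*j^2 - 8*j + 3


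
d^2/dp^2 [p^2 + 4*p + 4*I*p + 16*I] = 2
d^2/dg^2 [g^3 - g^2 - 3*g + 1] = 6*g - 2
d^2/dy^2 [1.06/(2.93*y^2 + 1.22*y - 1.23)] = (-18.199988*y^2 - 7.578152*y + 1.06*(5.86*y + 1.22)*(11.72*y + 2.44) + 7.640268)/(2.93*y^2 + 1.22*y - 1.23)^3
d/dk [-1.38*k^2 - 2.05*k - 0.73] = -2.76*k - 2.05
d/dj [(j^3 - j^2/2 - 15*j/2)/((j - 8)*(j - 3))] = (j^2 - 16*j - 20)/(j^2 - 16*j + 64)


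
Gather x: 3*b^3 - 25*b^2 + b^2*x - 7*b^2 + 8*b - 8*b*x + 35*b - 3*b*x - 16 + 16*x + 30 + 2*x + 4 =3*b^3 - 32*b^2 + 43*b + x*(b^2 - 11*b + 18) + 18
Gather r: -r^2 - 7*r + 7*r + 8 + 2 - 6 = 4 - r^2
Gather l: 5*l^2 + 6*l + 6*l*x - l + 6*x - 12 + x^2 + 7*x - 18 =5*l^2 + l*(6*x + 5) + x^2 + 13*x - 30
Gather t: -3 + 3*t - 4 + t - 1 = 4*t - 8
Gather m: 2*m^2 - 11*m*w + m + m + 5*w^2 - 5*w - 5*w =2*m^2 + m*(2 - 11*w) + 5*w^2 - 10*w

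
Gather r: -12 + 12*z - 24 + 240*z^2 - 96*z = 240*z^2 - 84*z - 36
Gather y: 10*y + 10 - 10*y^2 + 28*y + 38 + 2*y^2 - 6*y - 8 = -8*y^2 + 32*y + 40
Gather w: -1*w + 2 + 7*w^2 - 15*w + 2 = 7*w^2 - 16*w + 4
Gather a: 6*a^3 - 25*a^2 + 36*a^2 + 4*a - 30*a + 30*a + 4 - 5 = 6*a^3 + 11*a^2 + 4*a - 1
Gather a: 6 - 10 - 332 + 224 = -112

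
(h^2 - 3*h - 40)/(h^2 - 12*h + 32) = (h + 5)/(h - 4)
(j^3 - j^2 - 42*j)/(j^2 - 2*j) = (j^2 - j - 42)/(j - 2)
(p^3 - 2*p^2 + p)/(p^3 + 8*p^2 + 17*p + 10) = p*(p^2 - 2*p + 1)/(p^3 + 8*p^2 + 17*p + 10)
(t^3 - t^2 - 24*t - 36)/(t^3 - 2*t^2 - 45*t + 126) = (t^2 + 5*t + 6)/(t^2 + 4*t - 21)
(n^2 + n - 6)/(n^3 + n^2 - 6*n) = 1/n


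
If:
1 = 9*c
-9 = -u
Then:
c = 1/9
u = 9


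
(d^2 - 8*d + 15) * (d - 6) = d^3 - 14*d^2 + 63*d - 90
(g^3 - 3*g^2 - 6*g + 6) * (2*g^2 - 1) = 2*g^5 - 6*g^4 - 13*g^3 + 15*g^2 + 6*g - 6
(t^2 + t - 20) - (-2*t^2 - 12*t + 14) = 3*t^2 + 13*t - 34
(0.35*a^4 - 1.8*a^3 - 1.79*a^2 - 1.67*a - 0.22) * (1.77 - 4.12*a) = -1.442*a^5 + 8.0355*a^4 + 4.1888*a^3 + 3.7121*a^2 - 2.0495*a - 0.3894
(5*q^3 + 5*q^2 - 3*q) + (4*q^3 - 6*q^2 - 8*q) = 9*q^3 - q^2 - 11*q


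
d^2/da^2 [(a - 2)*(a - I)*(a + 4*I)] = 6*a - 4 + 6*I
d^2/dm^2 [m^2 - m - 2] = 2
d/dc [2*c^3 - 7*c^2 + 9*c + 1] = 6*c^2 - 14*c + 9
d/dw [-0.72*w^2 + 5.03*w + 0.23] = 5.03 - 1.44*w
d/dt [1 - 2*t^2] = -4*t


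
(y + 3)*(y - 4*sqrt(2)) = y^2 - 4*sqrt(2)*y + 3*y - 12*sqrt(2)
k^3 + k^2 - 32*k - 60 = (k - 6)*(k + 2)*(k + 5)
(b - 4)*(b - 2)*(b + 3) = b^3 - 3*b^2 - 10*b + 24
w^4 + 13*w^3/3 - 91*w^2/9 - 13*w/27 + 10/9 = (w - 5/3)*(w - 1/3)*(w + 1/3)*(w + 6)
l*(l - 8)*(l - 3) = l^3 - 11*l^2 + 24*l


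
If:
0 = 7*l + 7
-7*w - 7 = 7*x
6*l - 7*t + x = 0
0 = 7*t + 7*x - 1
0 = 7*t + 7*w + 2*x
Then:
No Solution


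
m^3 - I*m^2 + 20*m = m*(m - 5*I)*(m + 4*I)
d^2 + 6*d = d*(d + 6)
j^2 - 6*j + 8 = (j - 4)*(j - 2)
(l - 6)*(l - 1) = l^2 - 7*l + 6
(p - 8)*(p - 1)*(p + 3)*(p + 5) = p^4 - p^3 - 49*p^2 - 71*p + 120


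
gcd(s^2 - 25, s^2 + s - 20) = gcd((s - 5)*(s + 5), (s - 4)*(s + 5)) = s + 5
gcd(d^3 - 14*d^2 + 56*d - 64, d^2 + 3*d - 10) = d - 2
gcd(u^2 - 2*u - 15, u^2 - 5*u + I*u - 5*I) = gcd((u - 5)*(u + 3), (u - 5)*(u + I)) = u - 5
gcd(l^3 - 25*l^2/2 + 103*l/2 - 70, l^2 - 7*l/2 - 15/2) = l - 5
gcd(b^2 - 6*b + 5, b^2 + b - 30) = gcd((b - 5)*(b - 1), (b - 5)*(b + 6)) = b - 5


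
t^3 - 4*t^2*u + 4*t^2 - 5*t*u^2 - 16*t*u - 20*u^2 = (t + 4)*(t - 5*u)*(t + u)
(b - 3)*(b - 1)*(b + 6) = b^3 + 2*b^2 - 21*b + 18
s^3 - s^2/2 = s^2*(s - 1/2)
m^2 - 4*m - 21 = (m - 7)*(m + 3)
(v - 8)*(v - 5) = v^2 - 13*v + 40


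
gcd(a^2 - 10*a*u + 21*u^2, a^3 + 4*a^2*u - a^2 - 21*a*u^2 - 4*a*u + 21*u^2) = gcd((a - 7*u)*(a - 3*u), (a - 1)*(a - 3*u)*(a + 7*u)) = -a + 3*u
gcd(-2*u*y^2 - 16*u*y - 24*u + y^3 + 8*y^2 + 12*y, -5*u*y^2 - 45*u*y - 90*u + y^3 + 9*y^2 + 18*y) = y + 6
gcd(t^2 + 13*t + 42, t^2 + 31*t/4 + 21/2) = t + 6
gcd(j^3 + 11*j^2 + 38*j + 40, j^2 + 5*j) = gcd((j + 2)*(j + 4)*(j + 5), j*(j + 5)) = j + 5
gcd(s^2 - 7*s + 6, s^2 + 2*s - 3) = s - 1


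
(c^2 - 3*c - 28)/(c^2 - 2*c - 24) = (c - 7)/(c - 6)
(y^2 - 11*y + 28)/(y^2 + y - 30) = (y^2 - 11*y + 28)/(y^2 + y - 30)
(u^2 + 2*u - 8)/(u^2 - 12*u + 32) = (u^2 + 2*u - 8)/(u^2 - 12*u + 32)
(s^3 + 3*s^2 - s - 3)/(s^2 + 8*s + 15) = (s^2 - 1)/(s + 5)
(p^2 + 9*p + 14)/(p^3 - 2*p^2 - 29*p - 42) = (p + 7)/(p^2 - 4*p - 21)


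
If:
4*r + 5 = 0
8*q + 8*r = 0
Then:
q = 5/4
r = -5/4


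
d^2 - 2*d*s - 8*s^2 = (d - 4*s)*(d + 2*s)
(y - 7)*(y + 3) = y^2 - 4*y - 21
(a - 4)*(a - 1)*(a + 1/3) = a^3 - 14*a^2/3 + 7*a/3 + 4/3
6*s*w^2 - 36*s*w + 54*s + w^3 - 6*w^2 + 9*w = (6*s + w)*(w - 3)^2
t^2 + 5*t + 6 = (t + 2)*(t + 3)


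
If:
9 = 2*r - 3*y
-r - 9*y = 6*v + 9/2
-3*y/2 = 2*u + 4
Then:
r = 3*y/2 + 9/2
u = -3*y/4 - 2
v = -7*y/4 - 3/2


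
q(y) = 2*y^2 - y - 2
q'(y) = 4*y - 1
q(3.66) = 21.13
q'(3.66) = 13.64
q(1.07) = -0.78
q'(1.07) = 3.28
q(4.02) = 26.30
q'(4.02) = 15.08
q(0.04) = -2.04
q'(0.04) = -0.84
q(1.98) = 3.86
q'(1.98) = 6.92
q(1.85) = 3.00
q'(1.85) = 6.40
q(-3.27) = 22.66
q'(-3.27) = -14.08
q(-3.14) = 20.86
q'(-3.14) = -13.56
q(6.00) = 64.00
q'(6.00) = 23.00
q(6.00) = 64.00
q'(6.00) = 23.00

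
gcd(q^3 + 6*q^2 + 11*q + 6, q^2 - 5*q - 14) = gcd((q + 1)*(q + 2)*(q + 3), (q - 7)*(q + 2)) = q + 2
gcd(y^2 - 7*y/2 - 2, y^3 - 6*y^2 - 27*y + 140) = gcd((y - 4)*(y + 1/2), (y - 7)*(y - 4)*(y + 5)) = y - 4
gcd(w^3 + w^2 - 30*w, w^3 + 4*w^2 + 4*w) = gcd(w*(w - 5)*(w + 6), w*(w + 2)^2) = w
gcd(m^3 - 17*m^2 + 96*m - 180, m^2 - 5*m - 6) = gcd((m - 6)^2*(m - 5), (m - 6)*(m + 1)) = m - 6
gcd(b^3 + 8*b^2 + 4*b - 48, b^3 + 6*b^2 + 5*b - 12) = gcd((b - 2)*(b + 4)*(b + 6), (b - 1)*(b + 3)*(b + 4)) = b + 4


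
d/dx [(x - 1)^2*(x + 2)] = 3*x^2 - 3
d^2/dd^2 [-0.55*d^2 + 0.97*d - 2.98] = -1.10000000000000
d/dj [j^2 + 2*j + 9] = 2*j + 2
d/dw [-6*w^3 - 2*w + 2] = -18*w^2 - 2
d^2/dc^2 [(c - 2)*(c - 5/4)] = 2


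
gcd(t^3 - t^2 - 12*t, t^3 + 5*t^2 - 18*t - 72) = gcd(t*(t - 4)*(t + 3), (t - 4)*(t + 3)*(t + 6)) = t^2 - t - 12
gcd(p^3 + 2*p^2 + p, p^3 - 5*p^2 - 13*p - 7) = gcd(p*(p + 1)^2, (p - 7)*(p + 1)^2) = p^2 + 2*p + 1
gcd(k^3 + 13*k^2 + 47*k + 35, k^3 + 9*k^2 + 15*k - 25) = k + 5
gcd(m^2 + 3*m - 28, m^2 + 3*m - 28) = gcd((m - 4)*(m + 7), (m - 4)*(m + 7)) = m^2 + 3*m - 28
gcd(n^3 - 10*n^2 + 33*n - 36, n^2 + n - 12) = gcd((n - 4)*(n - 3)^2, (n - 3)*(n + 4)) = n - 3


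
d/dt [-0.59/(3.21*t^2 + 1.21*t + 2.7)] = (3.7878*t + 0.7139)/(3.21*t^2 + 1.21*t + 2.7)^2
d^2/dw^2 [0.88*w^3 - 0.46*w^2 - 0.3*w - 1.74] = 5.28*w - 0.92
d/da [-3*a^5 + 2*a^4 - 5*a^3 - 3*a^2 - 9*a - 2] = -15*a^4 + 8*a^3 - 15*a^2 - 6*a - 9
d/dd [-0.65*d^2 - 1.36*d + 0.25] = -1.3*d - 1.36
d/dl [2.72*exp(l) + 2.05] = 2.72*exp(l)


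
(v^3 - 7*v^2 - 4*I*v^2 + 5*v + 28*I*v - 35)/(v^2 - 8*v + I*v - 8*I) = (v^2 - v*(7 + 5*I) + 35*I)/(v - 8)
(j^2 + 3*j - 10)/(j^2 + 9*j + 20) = (j - 2)/(j + 4)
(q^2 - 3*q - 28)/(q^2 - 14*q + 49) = (q + 4)/(q - 7)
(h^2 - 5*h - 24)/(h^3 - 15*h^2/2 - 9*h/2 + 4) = 2*(h + 3)/(2*h^2 + h - 1)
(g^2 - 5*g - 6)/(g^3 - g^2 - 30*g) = (g + 1)/(g*(g + 5))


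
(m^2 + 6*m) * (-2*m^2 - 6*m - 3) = -2*m^4 - 18*m^3 - 39*m^2 - 18*m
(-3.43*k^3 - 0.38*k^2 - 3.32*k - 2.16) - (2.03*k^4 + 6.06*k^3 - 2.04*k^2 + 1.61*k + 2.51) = -2.03*k^4 - 9.49*k^3 + 1.66*k^2 - 4.93*k - 4.67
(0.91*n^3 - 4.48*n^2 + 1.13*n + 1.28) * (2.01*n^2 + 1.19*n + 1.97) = 1.8291*n^5 - 7.9219*n^4 - 1.2672*n^3 - 4.9081*n^2 + 3.7493*n + 2.5216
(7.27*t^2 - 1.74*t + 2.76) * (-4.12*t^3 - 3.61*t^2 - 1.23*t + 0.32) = -29.9524*t^5 - 19.0759*t^4 - 14.0319*t^3 - 5.497*t^2 - 3.9516*t + 0.8832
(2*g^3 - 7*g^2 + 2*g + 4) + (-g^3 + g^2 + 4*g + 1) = g^3 - 6*g^2 + 6*g + 5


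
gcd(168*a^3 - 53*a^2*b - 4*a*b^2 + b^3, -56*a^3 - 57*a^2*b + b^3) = 56*a^2 + a*b - b^2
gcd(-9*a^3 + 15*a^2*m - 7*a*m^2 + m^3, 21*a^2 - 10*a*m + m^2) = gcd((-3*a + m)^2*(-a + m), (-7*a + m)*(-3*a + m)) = 3*a - m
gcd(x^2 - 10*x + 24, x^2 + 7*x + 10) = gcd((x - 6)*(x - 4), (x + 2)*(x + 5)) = 1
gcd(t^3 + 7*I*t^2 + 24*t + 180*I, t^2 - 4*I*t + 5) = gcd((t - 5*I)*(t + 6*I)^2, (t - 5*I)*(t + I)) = t - 5*I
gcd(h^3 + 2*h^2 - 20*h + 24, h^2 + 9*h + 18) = h + 6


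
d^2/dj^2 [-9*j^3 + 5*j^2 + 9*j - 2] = 10 - 54*j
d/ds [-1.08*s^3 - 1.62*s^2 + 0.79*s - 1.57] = -3.24*s^2 - 3.24*s + 0.79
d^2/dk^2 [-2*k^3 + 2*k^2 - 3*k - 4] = 4 - 12*k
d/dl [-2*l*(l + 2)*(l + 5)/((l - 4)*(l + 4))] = 2*(-l^4 + 58*l^2 + 224*l + 160)/(l^4 - 32*l^2 + 256)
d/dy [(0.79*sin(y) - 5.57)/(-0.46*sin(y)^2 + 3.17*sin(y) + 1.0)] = (0.3634*sin(y)^2 - 5.1244*sin(y) + 18.4469)*cos(y)/(0.2116*sin(y)^4 - 2.9164*sin(y)^3 + 9.1289*sin(y)^2 + 6.34*sin(y) + 1.0)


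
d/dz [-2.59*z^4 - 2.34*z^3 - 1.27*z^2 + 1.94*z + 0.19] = -10.36*z^3 - 7.02*z^2 - 2.54*z + 1.94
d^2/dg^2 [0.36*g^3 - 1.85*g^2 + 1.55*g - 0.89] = 2.16*g - 3.7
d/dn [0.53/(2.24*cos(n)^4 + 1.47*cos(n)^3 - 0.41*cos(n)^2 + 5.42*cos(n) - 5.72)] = (4.7488*cos(n)^3 + 2.3373*cos(n)^2 - 0.4346*cos(n) + 2.8726)*sin(n)/(2.24*cos(n)^4 + 1.47*cos(n)^3 - 0.41*cos(n)^2 + 5.42*cos(n) - 5.72)^2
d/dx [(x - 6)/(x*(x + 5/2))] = 4*(-x^2 + 12*x + 15)/(x^2*(4*x^2 + 20*x + 25))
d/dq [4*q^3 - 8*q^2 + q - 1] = 12*q^2 - 16*q + 1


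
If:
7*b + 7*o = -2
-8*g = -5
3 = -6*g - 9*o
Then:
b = 13/28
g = 5/8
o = -3/4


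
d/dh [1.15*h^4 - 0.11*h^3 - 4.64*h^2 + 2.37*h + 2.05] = 4.6*h^3 - 0.33*h^2 - 9.28*h + 2.37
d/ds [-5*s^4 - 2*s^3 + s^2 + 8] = 2*s*(-10*s^2 - 3*s + 1)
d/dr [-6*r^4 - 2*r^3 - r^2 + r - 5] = -24*r^3 - 6*r^2 - 2*r + 1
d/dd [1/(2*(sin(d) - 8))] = -cos(d)/(2*(sin(d) - 8)^2)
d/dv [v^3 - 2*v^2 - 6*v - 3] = 3*v^2 - 4*v - 6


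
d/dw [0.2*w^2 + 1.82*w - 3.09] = 0.4*w + 1.82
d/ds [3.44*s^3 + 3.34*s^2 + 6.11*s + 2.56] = 10.32*s^2 + 6.68*s + 6.11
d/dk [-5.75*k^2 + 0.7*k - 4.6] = 0.7 - 11.5*k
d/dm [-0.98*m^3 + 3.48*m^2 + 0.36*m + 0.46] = -2.94*m^2 + 6.96*m + 0.36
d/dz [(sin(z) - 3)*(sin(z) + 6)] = (2*sin(z) + 3)*cos(z)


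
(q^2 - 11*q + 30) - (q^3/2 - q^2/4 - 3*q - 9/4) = -q^3/2 + 5*q^2/4 - 8*q + 129/4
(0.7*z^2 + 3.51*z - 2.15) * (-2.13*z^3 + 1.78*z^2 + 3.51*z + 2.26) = -1.491*z^5 - 6.2303*z^4 + 13.2843*z^3 + 10.0751*z^2 + 0.3861*z - 4.859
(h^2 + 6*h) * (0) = 0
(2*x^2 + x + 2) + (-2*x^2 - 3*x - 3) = -2*x - 1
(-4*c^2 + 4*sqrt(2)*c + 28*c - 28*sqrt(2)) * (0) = 0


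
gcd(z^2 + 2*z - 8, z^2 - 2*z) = z - 2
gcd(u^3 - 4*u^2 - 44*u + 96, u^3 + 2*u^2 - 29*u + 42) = u - 2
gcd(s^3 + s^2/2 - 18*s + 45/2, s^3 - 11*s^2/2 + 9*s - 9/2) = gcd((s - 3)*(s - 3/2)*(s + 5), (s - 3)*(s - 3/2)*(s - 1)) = s^2 - 9*s/2 + 9/2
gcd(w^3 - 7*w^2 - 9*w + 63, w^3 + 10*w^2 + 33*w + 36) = w + 3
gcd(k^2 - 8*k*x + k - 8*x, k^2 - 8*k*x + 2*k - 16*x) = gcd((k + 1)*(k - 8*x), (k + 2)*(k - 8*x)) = -k + 8*x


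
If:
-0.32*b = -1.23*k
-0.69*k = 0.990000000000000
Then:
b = -5.51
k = -1.43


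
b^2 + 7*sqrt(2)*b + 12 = (b + sqrt(2))*(b + 6*sqrt(2))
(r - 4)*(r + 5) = r^2 + r - 20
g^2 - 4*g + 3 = (g - 3)*(g - 1)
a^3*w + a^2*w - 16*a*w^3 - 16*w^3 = (a - 4*w)*(a + 4*w)*(a*w + w)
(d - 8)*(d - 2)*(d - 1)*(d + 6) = d^4 - 5*d^3 - 40*d^2 + 140*d - 96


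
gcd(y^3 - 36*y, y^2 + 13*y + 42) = y + 6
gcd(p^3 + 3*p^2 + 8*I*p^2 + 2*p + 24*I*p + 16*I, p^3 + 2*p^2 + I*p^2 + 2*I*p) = p + 2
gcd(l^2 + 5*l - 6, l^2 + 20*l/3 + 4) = l + 6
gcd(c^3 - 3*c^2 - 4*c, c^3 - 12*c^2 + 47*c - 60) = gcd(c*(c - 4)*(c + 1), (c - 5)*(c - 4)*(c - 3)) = c - 4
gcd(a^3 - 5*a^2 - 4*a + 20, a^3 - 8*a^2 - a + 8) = 1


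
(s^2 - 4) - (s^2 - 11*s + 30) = 11*s - 34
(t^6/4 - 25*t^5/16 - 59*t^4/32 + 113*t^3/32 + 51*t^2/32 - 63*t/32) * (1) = t^6/4 - 25*t^5/16 - 59*t^4/32 + 113*t^3/32 + 51*t^2/32 - 63*t/32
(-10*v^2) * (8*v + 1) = -80*v^3 - 10*v^2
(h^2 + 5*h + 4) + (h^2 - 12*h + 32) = 2*h^2 - 7*h + 36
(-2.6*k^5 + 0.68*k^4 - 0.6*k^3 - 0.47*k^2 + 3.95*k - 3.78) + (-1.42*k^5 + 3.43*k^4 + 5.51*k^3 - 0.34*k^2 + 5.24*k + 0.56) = -4.02*k^5 + 4.11*k^4 + 4.91*k^3 - 0.81*k^2 + 9.19*k - 3.22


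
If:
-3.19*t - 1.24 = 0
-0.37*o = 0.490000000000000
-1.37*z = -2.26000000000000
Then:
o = -1.32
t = -0.39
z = 1.65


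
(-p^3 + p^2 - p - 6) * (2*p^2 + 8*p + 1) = -2*p^5 - 6*p^4 + 5*p^3 - 19*p^2 - 49*p - 6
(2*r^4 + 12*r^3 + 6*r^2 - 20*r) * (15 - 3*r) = -6*r^5 - 6*r^4 + 162*r^3 + 150*r^2 - 300*r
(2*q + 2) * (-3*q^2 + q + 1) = -6*q^3 - 4*q^2 + 4*q + 2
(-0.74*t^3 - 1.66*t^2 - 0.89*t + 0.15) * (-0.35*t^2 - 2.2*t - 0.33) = 0.259*t^5 + 2.209*t^4 + 4.2077*t^3 + 2.4533*t^2 - 0.0363*t - 0.0495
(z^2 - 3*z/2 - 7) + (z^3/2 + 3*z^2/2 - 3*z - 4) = z^3/2 + 5*z^2/2 - 9*z/2 - 11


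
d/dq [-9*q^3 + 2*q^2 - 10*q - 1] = -27*q^2 + 4*q - 10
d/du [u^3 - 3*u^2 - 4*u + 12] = 3*u^2 - 6*u - 4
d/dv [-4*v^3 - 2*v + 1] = -12*v^2 - 2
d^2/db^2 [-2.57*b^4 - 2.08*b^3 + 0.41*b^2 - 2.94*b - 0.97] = -30.84*b^2 - 12.48*b + 0.82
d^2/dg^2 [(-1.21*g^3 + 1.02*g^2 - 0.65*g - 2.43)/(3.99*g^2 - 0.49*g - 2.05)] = (-2.8421709430404e-14*g^4 - 37.083158*g^3 - 189.349188*g^2 - 33.904842*g - 31.040306)/(63.521199*g^6 - 23.402547*g^5 - 95.034618*g^4 + 23.930081*g^3 + 48.82731*g^2 - 6.177675*g - 8.615125)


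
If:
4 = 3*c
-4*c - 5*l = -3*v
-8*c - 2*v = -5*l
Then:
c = 4/3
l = 128/15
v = 16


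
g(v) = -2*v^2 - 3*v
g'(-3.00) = 9.00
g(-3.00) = -9.00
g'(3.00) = -15.00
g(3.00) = -27.00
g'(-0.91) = 0.64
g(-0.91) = 1.07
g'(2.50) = -13.00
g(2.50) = -20.00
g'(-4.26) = 14.04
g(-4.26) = -23.52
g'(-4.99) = 16.96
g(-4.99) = -34.83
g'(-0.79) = 0.16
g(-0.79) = 1.12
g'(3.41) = -16.64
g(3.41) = -33.49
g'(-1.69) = 3.76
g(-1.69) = -0.64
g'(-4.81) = 16.24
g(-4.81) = -31.84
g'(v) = -4*v - 3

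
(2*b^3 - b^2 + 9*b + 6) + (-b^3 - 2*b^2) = b^3 - 3*b^2 + 9*b + 6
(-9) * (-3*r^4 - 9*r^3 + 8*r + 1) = 27*r^4 + 81*r^3 - 72*r - 9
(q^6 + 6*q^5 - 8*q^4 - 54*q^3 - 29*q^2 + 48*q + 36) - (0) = q^6 + 6*q^5 - 8*q^4 - 54*q^3 - 29*q^2 + 48*q + 36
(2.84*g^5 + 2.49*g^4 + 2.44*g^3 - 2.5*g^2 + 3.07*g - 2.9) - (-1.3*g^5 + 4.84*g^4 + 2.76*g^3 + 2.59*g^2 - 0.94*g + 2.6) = 4.14*g^5 - 2.35*g^4 - 0.32*g^3 - 5.09*g^2 + 4.01*g - 5.5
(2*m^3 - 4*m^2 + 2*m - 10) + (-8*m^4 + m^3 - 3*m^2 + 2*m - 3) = -8*m^4 + 3*m^3 - 7*m^2 + 4*m - 13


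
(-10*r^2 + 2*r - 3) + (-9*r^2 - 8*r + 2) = -19*r^2 - 6*r - 1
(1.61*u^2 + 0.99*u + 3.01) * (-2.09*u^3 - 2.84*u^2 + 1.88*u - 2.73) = -3.3649*u^5 - 6.6415*u^4 - 6.0757*u^3 - 11.0825*u^2 + 2.9561*u - 8.2173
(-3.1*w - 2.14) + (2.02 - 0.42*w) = -3.52*w - 0.12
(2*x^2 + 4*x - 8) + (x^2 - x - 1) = 3*x^2 + 3*x - 9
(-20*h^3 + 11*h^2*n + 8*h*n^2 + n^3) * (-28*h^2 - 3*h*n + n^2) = 560*h^5 - 248*h^4*n - 277*h^3*n^2 - 41*h^2*n^3 + 5*h*n^4 + n^5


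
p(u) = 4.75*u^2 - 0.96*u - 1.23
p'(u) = 9.5*u - 0.96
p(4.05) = 72.79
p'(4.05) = 37.52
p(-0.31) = -0.48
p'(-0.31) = -3.90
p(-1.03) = 4.80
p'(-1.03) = -10.74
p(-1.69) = 13.96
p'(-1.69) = -17.02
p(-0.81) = 2.66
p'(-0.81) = -8.66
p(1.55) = 8.69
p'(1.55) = 13.76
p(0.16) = -1.26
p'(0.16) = 0.56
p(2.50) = 26.06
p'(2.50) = 22.79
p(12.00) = 671.25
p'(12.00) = 113.04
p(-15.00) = 1081.92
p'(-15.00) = -143.46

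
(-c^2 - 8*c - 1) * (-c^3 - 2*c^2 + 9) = c^5 + 10*c^4 + 17*c^3 - 7*c^2 - 72*c - 9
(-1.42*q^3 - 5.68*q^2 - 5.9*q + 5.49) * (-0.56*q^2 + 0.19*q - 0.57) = 0.7952*q^5 + 2.911*q^4 + 3.0342*q^3 - 0.957800000000001*q^2 + 4.4061*q - 3.1293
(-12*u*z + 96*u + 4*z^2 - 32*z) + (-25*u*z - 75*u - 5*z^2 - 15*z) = -37*u*z + 21*u - z^2 - 47*z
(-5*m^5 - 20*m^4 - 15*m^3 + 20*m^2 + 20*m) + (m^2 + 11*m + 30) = -5*m^5 - 20*m^4 - 15*m^3 + 21*m^2 + 31*m + 30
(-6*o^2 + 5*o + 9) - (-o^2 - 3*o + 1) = -5*o^2 + 8*o + 8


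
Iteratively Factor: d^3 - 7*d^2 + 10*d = (d)*(d^2 - 7*d + 10) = d*(d - 5)*(d - 2)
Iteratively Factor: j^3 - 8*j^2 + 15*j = (j - 3)*(j^2 - 5*j) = j*(j - 3)*(j - 5)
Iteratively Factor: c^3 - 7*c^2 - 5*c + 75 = (c - 5)*(c^2 - 2*c - 15) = (c - 5)^2*(c + 3)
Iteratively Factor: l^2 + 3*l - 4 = (l - 1)*(l + 4)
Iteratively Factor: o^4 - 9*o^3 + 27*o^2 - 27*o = (o)*(o^3 - 9*o^2 + 27*o - 27) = o*(o - 3)*(o^2 - 6*o + 9) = o*(o - 3)^2*(o - 3)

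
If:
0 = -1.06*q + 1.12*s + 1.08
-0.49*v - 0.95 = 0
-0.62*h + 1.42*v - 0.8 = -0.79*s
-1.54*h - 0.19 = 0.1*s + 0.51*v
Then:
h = 0.22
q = 5.95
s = 4.67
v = -1.94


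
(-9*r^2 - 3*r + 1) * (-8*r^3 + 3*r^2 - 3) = 72*r^5 - 3*r^4 - 17*r^3 + 30*r^2 + 9*r - 3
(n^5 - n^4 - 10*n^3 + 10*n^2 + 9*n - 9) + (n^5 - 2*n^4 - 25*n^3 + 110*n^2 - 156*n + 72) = 2*n^5 - 3*n^4 - 35*n^3 + 120*n^2 - 147*n + 63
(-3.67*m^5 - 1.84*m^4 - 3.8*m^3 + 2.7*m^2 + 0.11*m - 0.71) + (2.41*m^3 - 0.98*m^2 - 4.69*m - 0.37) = -3.67*m^5 - 1.84*m^4 - 1.39*m^3 + 1.72*m^2 - 4.58*m - 1.08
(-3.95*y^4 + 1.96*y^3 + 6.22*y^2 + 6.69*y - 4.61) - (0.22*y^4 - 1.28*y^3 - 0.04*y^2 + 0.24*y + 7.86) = -4.17*y^4 + 3.24*y^3 + 6.26*y^2 + 6.45*y - 12.47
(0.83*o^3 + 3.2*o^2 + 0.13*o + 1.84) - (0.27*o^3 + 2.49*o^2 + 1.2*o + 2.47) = 0.56*o^3 + 0.71*o^2 - 1.07*o - 0.63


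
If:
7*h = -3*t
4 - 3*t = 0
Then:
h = -4/7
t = 4/3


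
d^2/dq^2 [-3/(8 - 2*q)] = 3/(q - 4)^3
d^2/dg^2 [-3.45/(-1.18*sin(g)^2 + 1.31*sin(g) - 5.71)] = (-19.21512*sin(g)^4 + 15.99903*sin(g)^3 + 115.883775*sin(g)^2 - 57.804405*sin(g) - 34.64973)/(1.18*sin(g)^2 - 1.31*sin(g) + 5.71)^3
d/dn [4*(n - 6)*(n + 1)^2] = 4*(n + 1)*(3*n - 11)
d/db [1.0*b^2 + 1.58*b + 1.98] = 2.0*b + 1.58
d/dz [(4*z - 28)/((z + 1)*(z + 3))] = 4*(-z^2 + 14*z + 31)/(z^4 + 8*z^3 + 22*z^2 + 24*z + 9)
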